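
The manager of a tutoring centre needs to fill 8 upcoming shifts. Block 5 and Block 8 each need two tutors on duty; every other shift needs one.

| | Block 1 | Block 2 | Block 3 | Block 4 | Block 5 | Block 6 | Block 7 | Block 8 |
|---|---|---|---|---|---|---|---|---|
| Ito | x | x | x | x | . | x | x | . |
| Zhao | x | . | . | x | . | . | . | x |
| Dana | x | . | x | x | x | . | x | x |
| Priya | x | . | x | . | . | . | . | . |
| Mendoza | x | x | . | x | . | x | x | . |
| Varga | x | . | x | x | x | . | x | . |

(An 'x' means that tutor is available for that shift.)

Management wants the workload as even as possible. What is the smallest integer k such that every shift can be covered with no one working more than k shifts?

2

With 6 tutors and 10 worker-slots to fill, someone must work at least ⌈10/6⌉ = 2 shifts, so k ≥ 2.
k = 2 works: Block 1→Priya, Block 2→Ito, Block 3→Priya, Block 4→Zhao, Block 5→Dana+Varga, Block 6→Ito, Block 7→Mendoza, Block 8→Zhao+Dana.
Loads: Ito 2, Zhao 2, Dana 2, Priya 2, Mendoza 1, Varga 1 — all ≤ 2.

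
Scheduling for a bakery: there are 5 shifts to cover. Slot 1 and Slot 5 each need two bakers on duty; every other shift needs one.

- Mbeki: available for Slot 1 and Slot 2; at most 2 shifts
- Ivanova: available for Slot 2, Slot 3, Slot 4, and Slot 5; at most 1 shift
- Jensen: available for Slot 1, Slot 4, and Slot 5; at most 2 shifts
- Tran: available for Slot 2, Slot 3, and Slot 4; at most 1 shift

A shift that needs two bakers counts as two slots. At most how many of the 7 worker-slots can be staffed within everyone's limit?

Total capacity across all bakers is 2+1+2+1 = 6, and 7 slots are needed, so at most 6 can be filled.
An assignment achieving 6: Slot 1→Mbeki+Jensen, Slot 2→Mbeki, Slot 3→Ivanova, Slot 4→Tran, Slot 5→Jensen.
Loads: Mbeki 2/2, Ivanova 1/1, Jensen 2/2, Tran 1/1.

6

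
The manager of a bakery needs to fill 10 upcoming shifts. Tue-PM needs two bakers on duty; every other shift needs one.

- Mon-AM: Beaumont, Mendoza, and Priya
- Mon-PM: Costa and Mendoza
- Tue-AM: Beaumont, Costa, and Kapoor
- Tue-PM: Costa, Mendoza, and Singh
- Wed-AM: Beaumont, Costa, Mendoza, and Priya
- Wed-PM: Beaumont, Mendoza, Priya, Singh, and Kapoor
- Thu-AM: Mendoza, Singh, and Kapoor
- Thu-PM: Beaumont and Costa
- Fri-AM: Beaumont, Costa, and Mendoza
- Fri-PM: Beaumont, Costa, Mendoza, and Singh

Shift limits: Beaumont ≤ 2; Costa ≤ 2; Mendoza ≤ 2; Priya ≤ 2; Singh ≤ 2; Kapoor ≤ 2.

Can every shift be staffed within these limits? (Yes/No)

Yes

One valid schedule: Mon-AM→Beaumont, Mon-PM→Costa, Tue-AM→Costa, Tue-PM→Mendoza+Singh, Wed-AM→Priya, Wed-PM→Priya, Thu-AM→Kapoor, Thu-PM→Beaumont, Fri-AM→Mendoza, Fri-PM→Singh.
Loads: Beaumont 2/2, Costa 2/2, Mendoza 2/2, Priya 2/2, Singh 2/2, Kapoor 1/2 — all within limits.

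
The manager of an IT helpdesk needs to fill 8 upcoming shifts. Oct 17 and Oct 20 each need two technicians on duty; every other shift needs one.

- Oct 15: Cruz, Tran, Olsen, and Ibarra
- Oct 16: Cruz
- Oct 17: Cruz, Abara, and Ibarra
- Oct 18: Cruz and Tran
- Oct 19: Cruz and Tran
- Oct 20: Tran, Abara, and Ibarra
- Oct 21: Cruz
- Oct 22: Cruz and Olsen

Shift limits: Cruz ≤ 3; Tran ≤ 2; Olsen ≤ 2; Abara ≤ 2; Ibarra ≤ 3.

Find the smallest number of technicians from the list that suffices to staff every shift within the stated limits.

10 slots to fill and no one can take more than 3, so at least ⌈10/3⌉ = 4 technicians are needed.
Cruz, Tran, Abara, and Ibarra alone can cover everything: Oct 15→Ibarra, Oct 16→Cruz, Oct 17→Abara+Ibarra, Oct 18→Tran, Oct 19→Tran, Oct 20→Abara+Ibarra, Oct 21→Cruz, Oct 22→Cruz.

4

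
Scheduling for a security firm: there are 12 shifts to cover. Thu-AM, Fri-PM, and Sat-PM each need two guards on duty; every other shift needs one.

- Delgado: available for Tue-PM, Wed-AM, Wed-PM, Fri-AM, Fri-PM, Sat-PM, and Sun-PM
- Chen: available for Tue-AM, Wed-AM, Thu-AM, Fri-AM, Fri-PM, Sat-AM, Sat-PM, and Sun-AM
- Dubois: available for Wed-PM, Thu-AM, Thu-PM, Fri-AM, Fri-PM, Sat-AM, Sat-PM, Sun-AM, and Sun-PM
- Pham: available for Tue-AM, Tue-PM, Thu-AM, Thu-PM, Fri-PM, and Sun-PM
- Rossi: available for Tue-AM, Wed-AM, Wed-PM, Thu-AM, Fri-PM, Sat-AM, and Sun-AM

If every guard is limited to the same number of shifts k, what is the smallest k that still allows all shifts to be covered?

With 5 guards and 15 worker-slots to fill, someone must work at least ⌈15/5⌉ = 3 shifts, so k ≥ 3.
k = 3 works: Tue-AM→Chen, Tue-PM→Delgado, Wed-AM→Delgado, Wed-PM→Delgado, Thu-AM→Pham+Rossi, Thu-PM→Dubois, Fri-AM→Chen, Fri-PM→Pham+Rossi, Sat-AM→Dubois, Sat-PM→Chen+Dubois, Sun-AM→Rossi, Sun-PM→Pham.
Loads: Delgado 3, Chen 3, Dubois 3, Pham 3, Rossi 3 — all ≤ 3.

3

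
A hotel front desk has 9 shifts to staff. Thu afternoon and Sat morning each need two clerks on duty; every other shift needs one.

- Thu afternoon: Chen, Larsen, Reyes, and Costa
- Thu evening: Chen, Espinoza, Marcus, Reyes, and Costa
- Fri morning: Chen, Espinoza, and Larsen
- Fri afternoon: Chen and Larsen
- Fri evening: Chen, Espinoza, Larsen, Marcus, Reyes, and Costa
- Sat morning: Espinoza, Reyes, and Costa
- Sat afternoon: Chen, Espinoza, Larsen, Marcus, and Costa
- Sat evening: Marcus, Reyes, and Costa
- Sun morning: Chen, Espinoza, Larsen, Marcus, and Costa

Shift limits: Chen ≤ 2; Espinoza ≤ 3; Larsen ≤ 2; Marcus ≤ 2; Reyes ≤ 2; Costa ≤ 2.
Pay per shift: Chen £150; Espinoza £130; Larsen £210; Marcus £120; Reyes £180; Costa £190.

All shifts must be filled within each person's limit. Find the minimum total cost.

Picking the cheapest available clerk for each shift independently would cost £1520, but that ignores the shift limits.
An optimal schedule: Thu afternoon→Reyes+Costa, Thu evening→Marcus, Fri morning→Espinoza, Fri afternoon→Chen, Fri evening→Costa, Sat morning→Espinoza+Reyes, Sat afternoon→Espinoza, Sat evening→Marcus, Sun morning→Chen.
Total: 180 + 190 + 120 + 130 + 150 + 190 + 130 + 180 + 130 + 120 + 150 = £1670.

£1670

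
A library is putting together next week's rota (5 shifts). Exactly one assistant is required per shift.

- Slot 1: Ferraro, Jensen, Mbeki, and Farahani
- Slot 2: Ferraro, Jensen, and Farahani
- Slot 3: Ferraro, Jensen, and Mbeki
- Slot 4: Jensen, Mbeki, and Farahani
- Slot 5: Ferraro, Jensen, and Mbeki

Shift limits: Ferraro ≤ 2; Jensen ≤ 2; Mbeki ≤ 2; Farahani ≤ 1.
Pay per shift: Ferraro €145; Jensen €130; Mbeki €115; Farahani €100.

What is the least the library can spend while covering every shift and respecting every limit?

€590

Picking the cheapest available assistant for each shift independently would cost €530, but that ignores the shift limits.
An optimal schedule: Slot 1→Jensen, Slot 2→Farahani, Slot 3→Mbeki, Slot 4→Mbeki, Slot 5→Jensen.
Total: 130 + 100 + 115 + 115 + 130 = €590.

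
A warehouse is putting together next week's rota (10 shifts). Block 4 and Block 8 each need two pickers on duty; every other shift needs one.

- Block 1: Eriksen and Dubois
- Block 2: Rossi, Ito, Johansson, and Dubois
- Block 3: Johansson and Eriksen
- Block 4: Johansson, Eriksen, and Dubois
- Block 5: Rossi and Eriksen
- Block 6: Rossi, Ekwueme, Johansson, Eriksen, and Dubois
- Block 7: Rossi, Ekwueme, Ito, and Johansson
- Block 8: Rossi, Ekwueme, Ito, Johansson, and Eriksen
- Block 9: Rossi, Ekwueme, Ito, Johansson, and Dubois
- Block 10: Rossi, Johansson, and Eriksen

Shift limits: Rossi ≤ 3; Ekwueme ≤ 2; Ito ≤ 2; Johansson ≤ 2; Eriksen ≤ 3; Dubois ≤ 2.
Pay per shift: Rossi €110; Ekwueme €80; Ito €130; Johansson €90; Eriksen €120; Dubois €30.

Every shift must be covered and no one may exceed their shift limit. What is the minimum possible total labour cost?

Picking the cheapest available picker for each shift independently would cost €780, but that ignores the shift limits.
An optimal schedule: Block 1→Dubois, Block 2→Rossi, Block 3→Johansson, Block 4→Dubois+Johansson, Block 5→Rossi, Block 6→Eriksen, Block 7→Ekwueme, Block 8→Rossi+Eriksen, Block 9→Ekwueme, Block 10→Eriksen.
Total: 30 + 110 + 90 + 30 + 90 + 110 + 120 + 80 + 110 + 120 + 80 + 120 = €1090.

€1090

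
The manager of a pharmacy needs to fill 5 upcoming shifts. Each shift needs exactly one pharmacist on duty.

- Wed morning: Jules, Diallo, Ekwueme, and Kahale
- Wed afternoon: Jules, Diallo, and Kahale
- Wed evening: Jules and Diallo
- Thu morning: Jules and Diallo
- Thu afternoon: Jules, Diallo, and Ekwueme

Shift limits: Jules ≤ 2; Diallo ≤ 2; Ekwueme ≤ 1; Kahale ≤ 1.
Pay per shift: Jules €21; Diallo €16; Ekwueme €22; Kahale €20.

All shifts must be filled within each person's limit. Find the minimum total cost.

Picking the cheapest available pharmacist for each shift independently would cost €80, but that ignores the shift limits.
An optimal schedule: Wed morning→Jules, Wed afternoon→Kahale, Wed evening→Diallo, Thu morning→Diallo, Thu afternoon→Jules.
Total: 21 + 20 + 16 + 16 + 21 = €94.

€94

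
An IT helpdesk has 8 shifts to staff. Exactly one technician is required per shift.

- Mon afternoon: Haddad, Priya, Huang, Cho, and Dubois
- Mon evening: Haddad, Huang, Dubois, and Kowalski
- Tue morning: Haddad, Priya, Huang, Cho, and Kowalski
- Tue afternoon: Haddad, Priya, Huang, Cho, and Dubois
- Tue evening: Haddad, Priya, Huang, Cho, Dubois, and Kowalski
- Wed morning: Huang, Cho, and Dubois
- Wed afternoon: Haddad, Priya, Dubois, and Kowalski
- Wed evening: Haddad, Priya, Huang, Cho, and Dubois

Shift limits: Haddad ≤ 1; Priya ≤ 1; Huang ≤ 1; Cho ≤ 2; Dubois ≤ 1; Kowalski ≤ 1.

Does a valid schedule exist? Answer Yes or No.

No

Total capacity is 1+1+1+2+1+1 = 7 but 8 worker-slots are needed — infeasible.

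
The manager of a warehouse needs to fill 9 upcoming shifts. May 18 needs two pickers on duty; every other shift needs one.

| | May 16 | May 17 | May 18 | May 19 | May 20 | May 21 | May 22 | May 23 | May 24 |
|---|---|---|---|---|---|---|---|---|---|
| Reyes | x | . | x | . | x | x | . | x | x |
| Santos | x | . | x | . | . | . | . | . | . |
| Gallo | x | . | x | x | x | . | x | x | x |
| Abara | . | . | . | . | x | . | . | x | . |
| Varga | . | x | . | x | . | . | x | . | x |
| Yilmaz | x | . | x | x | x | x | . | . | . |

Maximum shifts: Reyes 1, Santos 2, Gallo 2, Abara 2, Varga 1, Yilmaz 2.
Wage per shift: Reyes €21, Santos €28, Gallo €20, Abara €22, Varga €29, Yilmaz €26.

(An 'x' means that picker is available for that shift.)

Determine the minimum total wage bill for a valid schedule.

€242

May 17 can only be covered by Varga, so that assignment is forced.
Picking the cheapest available picker for each shift independently would cost €211, but that ignores the shift limits.
An optimal schedule: May 16→Santos, May 17→Varga, May 18→Santos+Yilmaz, May 19→Yilmaz, May 20→Abara, May 21→Reyes, May 22→Gallo, May 23→Abara, May 24→Gallo.
Total: 28 + 29 + 28 + 26 + 26 + 22 + 21 + 20 + 22 + 20 = €242.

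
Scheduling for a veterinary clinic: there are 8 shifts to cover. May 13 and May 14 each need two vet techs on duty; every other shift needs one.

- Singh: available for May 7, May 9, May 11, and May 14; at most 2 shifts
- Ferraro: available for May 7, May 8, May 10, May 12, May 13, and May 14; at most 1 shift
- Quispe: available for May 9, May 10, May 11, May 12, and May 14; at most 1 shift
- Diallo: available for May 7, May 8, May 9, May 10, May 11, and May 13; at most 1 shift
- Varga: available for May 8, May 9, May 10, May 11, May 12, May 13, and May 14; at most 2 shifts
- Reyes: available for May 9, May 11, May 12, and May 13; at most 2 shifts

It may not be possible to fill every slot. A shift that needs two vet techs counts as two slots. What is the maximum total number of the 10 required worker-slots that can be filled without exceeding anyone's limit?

Total capacity across all vet techs is 2+1+1+1+2+2 = 9, and 10 slots are needed, so at most 9 can be filled.
An assignment achieving 9: May 7→Singh, May 8→Ferraro, May 9→Reyes, May 10→Quispe, May 11→Reyes, May 12→Varga, May 13→Diallo+Varga, May 14→Singh.
Loads: Singh 2/2, Ferraro 1/1, Quispe 1/1, Diallo 1/1, Varga 2/2, Reyes 2/2.

9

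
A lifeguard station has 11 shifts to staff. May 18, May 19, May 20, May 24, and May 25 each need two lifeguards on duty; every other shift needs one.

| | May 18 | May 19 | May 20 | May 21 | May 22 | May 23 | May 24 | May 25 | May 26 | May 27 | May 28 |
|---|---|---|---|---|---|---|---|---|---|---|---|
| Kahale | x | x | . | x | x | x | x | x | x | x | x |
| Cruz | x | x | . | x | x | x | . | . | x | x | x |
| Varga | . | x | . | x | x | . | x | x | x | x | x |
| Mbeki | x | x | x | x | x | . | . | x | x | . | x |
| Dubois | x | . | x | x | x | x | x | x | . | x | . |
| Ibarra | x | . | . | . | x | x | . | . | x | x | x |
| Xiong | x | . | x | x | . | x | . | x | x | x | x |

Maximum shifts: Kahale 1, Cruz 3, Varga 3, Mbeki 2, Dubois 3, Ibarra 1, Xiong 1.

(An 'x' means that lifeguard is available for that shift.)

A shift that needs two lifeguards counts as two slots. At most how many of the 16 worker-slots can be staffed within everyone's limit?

14

Total capacity across all lifeguards is 1+3+3+2+3+1+1 = 14, and 16 slots are needed, so at most 14 can be filled.
An assignment achieving 14: May 18→Cruz+Dubois, May 19→Cruz+Varga, May 20→Mbeki+Dubois, May 21→Dubois, May 22→Ibarra, May 23→Cruz, May 24→Kahale+Varga, May 25→Varga+Mbeki, May 26→Xiong.
Loads: Kahale 1/1, Cruz 3/3, Varga 3/3, Mbeki 2/2, Dubois 3/3, Ibarra 1/1, Xiong 1/1.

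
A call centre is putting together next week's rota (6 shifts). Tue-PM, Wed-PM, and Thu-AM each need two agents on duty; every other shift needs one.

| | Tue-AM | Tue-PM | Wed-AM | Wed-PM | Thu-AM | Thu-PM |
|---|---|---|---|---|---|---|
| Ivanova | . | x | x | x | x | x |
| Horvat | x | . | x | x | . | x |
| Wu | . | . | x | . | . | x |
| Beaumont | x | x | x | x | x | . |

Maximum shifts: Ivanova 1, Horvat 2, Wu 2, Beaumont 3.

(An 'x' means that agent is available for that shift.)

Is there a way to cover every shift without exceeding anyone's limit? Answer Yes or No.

Shifts {Tue-PM, Thu-AM} need 4 worker-slots in total, but the agents available for any of those shifts (Ivanova and Beaumont) can supply at most 3 among them. So no valid schedule exists.

No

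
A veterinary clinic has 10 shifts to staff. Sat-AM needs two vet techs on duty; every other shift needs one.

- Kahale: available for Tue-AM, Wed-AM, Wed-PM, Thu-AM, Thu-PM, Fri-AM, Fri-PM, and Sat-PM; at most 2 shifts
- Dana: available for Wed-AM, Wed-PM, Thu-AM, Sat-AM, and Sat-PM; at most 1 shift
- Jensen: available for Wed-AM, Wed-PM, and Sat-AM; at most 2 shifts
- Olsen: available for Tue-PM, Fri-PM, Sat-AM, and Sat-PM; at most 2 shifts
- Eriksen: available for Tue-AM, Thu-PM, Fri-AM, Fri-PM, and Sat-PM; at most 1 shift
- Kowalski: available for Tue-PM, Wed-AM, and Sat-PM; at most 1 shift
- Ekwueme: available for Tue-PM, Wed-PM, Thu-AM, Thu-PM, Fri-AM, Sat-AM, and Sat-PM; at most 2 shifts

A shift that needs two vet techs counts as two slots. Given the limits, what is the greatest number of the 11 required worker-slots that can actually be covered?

Total capacity across all vet techs is 2+1+2+2+1+1+2 = 11, and 11 slots are needed, so at most 11 can be filled.
An assignment achieving 11: Tue-AM→Kahale, Tue-PM→Olsen, Wed-AM→Dana, Wed-PM→Jensen, Thu-AM→Kahale, Thu-PM→Eriksen, Fri-AM→Ekwueme, Fri-PM→Olsen, Sat-AM→Jensen+Ekwueme, Sat-PM→Kowalski.
Loads: Kahale 2/2, Dana 1/1, Jensen 2/2, Olsen 2/2, Eriksen 1/1, Kowalski 1/1, Ekwueme 2/2.

11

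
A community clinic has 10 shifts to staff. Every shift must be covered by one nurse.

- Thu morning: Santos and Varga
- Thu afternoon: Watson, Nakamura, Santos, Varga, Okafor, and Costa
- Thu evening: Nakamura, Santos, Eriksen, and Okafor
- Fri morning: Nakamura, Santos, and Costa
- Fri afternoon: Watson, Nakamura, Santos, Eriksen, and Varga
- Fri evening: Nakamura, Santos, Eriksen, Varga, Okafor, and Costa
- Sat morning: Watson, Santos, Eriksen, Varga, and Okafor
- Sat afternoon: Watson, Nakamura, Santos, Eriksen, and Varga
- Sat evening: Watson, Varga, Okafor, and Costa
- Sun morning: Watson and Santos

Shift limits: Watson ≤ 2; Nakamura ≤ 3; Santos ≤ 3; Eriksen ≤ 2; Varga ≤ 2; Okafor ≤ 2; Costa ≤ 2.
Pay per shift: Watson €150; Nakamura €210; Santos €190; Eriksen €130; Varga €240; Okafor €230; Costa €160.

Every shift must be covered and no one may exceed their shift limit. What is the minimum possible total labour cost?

Picking the cheapest available nurse for each shift independently would cost €1450, but that ignores the shift limits.
An optimal schedule: Thu morning→Santos, Thu afternoon→Costa, Thu evening→Eriksen, Fri morning→Costa, Fri afternoon→Eriksen, Fri evening→Nakamura, Sat morning→Santos, Sat afternoon→Santos, Sat evening→Watson, Sun morning→Watson.
Total: 190 + 160 + 130 + 160 + 130 + 210 + 190 + 190 + 150 + 150 = €1660.

€1660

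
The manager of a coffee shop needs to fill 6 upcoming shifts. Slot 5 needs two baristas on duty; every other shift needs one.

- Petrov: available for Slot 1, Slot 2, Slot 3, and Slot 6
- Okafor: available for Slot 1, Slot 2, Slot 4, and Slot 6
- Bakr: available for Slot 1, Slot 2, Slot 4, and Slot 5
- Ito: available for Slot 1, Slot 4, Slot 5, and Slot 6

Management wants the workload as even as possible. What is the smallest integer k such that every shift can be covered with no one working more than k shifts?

2

With 4 baristas and 7 worker-slots to fill, someone must work at least ⌈7/4⌉ = 2 shifts, so k ≥ 2.
k = 2 works: Slot 1→Bakr, Slot 2→Petrov, Slot 3→Petrov, Slot 4→Okafor, Slot 5→Bakr+Ito, Slot 6→Okafor.
Loads: Petrov 2, Okafor 2, Bakr 2, Ito 1 — all ≤ 2.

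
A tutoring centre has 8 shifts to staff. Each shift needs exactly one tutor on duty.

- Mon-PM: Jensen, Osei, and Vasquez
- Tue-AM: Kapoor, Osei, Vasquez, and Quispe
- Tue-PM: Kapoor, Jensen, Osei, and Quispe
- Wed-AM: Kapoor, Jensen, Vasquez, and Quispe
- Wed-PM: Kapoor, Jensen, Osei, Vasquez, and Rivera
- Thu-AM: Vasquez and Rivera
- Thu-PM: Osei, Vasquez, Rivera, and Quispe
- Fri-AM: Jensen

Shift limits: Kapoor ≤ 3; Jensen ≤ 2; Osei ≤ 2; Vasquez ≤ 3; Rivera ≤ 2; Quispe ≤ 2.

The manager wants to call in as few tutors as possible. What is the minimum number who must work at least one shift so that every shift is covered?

8 slots to fill and no one can take more than 3, so at least ⌈8/3⌉ = 3 tutors are needed.
Kapoor, Jensen, and Vasquez alone can cover everything: Mon-PM→Jensen, Tue-AM→Kapoor, Tue-PM→Kapoor, Wed-AM→Kapoor, Wed-PM→Vasquez, Thu-AM→Vasquez, Thu-PM→Vasquez, Fri-AM→Jensen.

3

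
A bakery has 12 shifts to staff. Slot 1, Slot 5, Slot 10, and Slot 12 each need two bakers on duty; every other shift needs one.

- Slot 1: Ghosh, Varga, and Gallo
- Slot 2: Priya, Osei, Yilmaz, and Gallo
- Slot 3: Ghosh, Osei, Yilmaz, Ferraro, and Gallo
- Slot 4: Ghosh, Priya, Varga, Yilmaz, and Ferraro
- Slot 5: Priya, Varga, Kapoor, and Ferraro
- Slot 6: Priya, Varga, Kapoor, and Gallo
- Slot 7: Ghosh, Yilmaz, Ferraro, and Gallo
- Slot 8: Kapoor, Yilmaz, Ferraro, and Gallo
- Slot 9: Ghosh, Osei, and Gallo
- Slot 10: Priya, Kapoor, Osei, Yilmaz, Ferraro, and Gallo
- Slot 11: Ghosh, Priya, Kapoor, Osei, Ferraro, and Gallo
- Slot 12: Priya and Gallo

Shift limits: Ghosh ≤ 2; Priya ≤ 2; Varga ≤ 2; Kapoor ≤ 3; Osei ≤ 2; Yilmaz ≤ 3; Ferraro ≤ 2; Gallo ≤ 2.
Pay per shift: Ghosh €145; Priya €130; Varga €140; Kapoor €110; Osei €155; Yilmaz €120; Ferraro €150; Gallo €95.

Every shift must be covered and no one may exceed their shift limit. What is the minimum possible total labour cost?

Slot 12 can only be covered by Priya and Gallo, so that assignment is forced.
Picking the cheapest available baker for each shift independently would cost €1690, but that ignores the shift limits.
An optimal schedule: Slot 1→Gallo+Varga, Slot 2→Yilmaz, Slot 3→Yilmaz, Slot 4→Priya, Slot 5→Varga+Ferraro, Slot 6→Kapoor, Slot 7→Yilmaz, Slot 8→Kapoor, Slot 9→Ghosh, Slot 10→Kapoor+Ferraro, Slot 11→Ghosh, Slot 12→Gallo+Priya.
Total: 95 + 140 + 120 + 120 + 130 + 140 + 150 + 110 + 120 + 110 + 145 + 110 + 150 + 145 + 95 + 130 = €2010.

€2010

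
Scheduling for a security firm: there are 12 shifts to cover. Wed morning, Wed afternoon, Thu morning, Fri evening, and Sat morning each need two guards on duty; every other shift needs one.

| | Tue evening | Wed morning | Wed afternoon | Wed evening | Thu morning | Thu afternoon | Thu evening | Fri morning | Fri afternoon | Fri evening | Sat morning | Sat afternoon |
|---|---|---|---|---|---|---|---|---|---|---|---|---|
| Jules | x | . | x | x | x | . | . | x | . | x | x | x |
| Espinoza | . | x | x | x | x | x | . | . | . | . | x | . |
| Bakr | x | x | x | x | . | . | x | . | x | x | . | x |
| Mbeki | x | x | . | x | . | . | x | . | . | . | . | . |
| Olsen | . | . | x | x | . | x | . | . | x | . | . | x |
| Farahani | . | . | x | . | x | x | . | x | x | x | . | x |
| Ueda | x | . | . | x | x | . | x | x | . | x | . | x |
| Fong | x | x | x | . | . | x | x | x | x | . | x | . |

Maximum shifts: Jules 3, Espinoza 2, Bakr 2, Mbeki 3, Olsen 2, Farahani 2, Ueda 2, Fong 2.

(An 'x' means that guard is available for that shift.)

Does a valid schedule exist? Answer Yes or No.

One valid schedule: Tue evening→Jules, Wed morning→Mbeki+Fong, Wed afternoon→Olsen+Fong, Wed evening→Mbeki, Thu morning→Farahani+Ueda, Thu afternoon→Espinoza, Thu evening→Bakr, Fri morning→Jules, Fri afternoon→Bakr, Fri evening→Farahani+Ueda, Sat morning→Jules+Espinoza, Sat afternoon→Olsen.
Loads: Jules 3/3, Espinoza 2/2, Bakr 2/2, Mbeki 2/3, Olsen 2/2, Farahani 2/2, Ueda 2/2, Fong 2/2 — all within limits.

Yes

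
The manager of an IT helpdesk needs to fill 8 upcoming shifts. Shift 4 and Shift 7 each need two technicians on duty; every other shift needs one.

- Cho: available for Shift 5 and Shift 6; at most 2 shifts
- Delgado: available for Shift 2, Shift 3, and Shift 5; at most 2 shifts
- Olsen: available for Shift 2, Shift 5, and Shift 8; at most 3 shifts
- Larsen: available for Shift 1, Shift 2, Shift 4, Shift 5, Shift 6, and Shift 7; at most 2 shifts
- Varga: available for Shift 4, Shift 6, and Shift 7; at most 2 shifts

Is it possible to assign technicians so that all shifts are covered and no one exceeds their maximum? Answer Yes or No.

No

Total capacity is 11 and 10 slots are needed, so capacity alone doesn't rule it out.
Shifts {Shift 1, Shift 4, Shift 7} need 5 worker-slots in total, but the technicians available for any of those shifts (Larsen and Varga) can supply at most 4 among them. So no valid schedule exists.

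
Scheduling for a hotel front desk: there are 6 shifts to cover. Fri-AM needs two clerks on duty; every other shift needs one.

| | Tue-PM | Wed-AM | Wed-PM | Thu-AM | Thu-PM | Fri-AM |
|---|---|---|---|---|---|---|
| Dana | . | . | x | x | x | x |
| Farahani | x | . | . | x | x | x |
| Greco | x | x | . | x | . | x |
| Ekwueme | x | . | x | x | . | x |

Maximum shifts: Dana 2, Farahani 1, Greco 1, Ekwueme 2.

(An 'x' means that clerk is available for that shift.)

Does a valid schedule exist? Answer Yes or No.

No

Total capacity is 2+1+1+2 = 6 but 7 worker-slots are needed — infeasible.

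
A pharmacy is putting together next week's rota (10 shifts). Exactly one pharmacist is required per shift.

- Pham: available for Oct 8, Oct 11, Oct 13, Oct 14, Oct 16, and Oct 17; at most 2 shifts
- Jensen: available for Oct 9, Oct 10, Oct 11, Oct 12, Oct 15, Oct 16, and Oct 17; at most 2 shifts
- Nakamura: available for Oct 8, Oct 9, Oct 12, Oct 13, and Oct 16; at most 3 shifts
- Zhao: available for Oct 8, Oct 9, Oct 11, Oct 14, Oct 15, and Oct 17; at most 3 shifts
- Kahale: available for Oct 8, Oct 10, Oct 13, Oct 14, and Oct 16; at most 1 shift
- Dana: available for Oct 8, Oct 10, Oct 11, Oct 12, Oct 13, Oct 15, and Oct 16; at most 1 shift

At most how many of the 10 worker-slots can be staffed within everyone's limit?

10

Total capacity across all pharmacists is 2+2+3+3+1+1 = 12, and 10 slots are needed, so at most 10 can be filled.
An assignment achieving 10: Oct 8→Nakamura, Oct 9→Jensen, Oct 10→Jensen, Oct 11→Zhao, Oct 12→Nakamura, Oct 13→Nakamura, Oct 14→Pham, Oct 15→Zhao, Oct 16→Kahale, Oct 17→Pham.
Loads: Pham 2/2, Jensen 2/2, Nakamura 3/3, Zhao 2/3, Kahale 1/1, Dana 0/1.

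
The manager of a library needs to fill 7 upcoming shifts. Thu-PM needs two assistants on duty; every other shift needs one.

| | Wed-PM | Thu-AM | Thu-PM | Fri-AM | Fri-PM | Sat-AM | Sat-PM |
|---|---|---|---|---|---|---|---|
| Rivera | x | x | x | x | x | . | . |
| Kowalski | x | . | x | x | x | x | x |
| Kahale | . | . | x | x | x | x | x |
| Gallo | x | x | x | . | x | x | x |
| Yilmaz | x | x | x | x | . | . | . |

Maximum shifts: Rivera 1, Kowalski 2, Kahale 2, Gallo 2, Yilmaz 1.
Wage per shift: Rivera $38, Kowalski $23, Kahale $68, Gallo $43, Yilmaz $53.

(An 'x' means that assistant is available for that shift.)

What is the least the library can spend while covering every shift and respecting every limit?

Picking the cheapest available assistant for each shift independently would cost $214, but that ignores the shift limits.
An optimal schedule: Wed-PM→Gallo, Thu-AM→Rivera, Thu-PM→Gallo+Yilmaz, Fri-AM→Kahale, Fri-PM→Kahale, Sat-AM→Kowalski, Sat-PM→Kowalski.
Total: 43 + 38 + 43 + 53 + 68 + 68 + 23 + 23 = $359.

$359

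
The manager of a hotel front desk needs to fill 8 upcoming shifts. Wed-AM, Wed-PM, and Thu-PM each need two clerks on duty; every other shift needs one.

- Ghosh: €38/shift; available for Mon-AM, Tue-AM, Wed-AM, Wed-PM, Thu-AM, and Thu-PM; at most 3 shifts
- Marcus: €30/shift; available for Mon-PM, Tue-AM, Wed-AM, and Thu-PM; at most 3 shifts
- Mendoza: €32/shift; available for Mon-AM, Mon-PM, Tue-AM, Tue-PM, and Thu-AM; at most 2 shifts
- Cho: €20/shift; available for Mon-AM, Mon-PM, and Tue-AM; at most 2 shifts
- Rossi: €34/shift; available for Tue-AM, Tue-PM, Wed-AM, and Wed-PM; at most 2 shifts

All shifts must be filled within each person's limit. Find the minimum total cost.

Wed-PM can only be covered by Ghosh and Rossi, so that assignment is forced.
Thu-PM can only be covered by Ghosh and Marcus, so that assignment is forced.
Picking the cheapest available clerk for each shift independently would cost €328, but that ignores the shift limits.
An optimal schedule: Mon-AM→Cho, Mon-PM→Cho, Tue-AM→Marcus, Tue-PM→Mendoza, Wed-AM→Marcus+Rossi, Wed-PM→Rossi+Ghosh, Thu-AM→Mendoza, Thu-PM→Marcus+Ghosh.
Total: 20 + 20 + 30 + 32 + 30 + 34 + 34 + 38 + 32 + 30 + 38 = €338.

€338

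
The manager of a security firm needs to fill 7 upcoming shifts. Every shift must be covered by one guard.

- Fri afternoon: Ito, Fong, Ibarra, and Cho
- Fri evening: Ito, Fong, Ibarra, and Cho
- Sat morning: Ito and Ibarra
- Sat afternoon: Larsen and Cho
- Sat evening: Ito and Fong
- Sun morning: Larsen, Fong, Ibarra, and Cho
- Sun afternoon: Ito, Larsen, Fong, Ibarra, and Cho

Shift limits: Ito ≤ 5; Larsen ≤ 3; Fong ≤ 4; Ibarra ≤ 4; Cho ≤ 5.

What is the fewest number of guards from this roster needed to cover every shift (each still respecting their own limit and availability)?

7 slots to fill and no one can take more than 5, so at least ⌈7/5⌉ = 2 guards are needed.
Ito and Larsen alone can cover everything: Fri afternoon→Ito, Fri evening→Ito, Sat morning→Ito, Sat afternoon→Larsen, Sat evening→Ito, Sun morning→Larsen, Sun afternoon→Ito.

2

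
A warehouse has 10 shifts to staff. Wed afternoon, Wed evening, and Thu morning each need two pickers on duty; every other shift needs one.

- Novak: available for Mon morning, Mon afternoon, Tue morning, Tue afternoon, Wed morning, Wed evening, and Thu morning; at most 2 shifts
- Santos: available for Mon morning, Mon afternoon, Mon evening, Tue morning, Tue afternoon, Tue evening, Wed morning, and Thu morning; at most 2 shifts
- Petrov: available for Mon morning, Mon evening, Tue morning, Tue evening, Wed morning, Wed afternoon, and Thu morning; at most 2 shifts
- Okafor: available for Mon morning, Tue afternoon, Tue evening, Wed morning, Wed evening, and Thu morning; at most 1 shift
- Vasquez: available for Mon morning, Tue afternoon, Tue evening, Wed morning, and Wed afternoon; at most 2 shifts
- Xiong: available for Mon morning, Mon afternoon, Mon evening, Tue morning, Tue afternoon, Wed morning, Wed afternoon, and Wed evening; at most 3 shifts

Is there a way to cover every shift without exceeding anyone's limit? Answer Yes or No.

Total capacity is 2+2+2+1+2+3 = 12 but 13 worker-slots are needed — infeasible.

No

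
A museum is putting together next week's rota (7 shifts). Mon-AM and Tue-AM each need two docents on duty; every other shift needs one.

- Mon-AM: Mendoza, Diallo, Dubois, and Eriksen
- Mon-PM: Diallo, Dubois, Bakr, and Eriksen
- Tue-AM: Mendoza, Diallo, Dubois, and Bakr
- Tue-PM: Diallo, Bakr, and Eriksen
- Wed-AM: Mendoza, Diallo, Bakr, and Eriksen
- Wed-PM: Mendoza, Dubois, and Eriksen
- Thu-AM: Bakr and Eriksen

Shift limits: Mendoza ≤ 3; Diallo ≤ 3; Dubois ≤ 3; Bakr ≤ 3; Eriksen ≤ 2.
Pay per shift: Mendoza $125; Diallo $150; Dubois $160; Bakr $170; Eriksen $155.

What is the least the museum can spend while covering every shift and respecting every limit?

Picking the cheapest available docent for each shift independently would cost $1255, but that ignores the shift limits.
An optimal schedule: Mon-AM→Mendoza+Eriksen, Mon-PM→Diallo, Tue-AM→Diallo+Dubois, Tue-PM→Diallo, Wed-AM→Mendoza, Wed-PM→Mendoza, Thu-AM→Eriksen.
Total: 125 + 155 + 150 + 150 + 160 + 150 + 125 + 125 + 155 = $1295.

$1295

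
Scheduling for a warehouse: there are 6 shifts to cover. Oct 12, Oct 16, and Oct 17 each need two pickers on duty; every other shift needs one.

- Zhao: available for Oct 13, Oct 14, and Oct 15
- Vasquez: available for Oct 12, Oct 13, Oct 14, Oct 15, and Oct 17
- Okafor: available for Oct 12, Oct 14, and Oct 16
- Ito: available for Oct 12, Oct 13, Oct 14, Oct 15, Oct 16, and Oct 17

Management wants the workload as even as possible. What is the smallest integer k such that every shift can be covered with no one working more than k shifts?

With 4 pickers and 9 worker-slots to fill, someone must work at least ⌈9/4⌉ = 3 shifts, so k ≥ 3.
k = 3 works: Oct 12→Vasquez+Okafor, Oct 13→Zhao, Oct 14→Zhao, Oct 15→Zhao, Oct 16→Okafor+Ito, Oct 17→Vasquez+Ito.
Loads: Zhao 3, Vasquez 2, Okafor 2, Ito 2 — all ≤ 3.

3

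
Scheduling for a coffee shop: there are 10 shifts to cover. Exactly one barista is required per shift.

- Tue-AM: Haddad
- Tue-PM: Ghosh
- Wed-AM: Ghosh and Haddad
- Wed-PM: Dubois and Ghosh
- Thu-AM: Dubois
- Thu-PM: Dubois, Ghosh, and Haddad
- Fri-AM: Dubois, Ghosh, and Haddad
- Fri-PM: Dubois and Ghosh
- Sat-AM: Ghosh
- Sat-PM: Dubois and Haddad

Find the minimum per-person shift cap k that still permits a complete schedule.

4

With 3 baristas and 10 worker-slots to fill, someone must work at least ⌈10/3⌉ = 4 shifts, so k ≥ 4.
k = 4 works: Tue-AM→Haddad, Tue-PM→Ghosh, Wed-AM→Ghosh, Wed-PM→Dubois, Thu-AM→Dubois, Thu-PM→Ghosh, Fri-AM→Haddad, Fri-PM→Dubois, Sat-AM→Ghosh, Sat-PM→Dubois.
Loads: Dubois 4, Ghosh 4, Haddad 2 — all ≤ 4.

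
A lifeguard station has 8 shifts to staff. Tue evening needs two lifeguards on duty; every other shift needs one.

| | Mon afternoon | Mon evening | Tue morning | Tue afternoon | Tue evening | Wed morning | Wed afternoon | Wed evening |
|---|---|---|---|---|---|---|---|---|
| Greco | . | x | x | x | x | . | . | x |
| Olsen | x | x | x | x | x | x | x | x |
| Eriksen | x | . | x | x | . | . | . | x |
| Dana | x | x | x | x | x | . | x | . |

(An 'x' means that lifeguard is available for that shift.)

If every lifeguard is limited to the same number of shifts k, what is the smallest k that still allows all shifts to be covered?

With 4 lifeguards and 9 worker-slots to fill, someone must work at least ⌈9/4⌉ = 3 shifts, so k ≥ 3.
k = 3 works: Mon afternoon→Olsen, Mon evening→Greco, Tue morning→Eriksen, Tue afternoon→Eriksen, Tue evening→Greco+Dana, Wed morning→Olsen, Wed afternoon→Olsen, Wed evening→Greco.
Loads: Greco 3, Olsen 3, Eriksen 2, Dana 1 — all ≤ 3.

3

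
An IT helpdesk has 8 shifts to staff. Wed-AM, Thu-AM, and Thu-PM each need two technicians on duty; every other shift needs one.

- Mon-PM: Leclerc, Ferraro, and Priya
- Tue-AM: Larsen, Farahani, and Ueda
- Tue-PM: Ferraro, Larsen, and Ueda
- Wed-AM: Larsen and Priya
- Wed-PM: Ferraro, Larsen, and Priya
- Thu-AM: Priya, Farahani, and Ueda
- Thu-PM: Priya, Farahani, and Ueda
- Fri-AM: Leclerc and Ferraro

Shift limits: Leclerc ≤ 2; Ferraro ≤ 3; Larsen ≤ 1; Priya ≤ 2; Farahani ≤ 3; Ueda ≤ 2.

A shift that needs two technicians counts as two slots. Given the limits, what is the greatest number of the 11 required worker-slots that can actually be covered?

11

Total capacity across all technicians is 2+3+1+2+3+2 = 13, and 11 slots are needed, so at most 11 can be filled.
An assignment achieving 11: Mon-PM→Leclerc, Tue-AM→Farahani, Tue-PM→Ferraro, Wed-AM→Larsen+Priya, Wed-PM→Ferraro, Thu-AM→Priya+Farahani, Thu-PM→Farahani+Ueda, Fri-AM→Leclerc.
Loads: Leclerc 2/2, Ferraro 2/3, Larsen 1/1, Priya 2/2, Farahani 3/3, Ueda 1/2.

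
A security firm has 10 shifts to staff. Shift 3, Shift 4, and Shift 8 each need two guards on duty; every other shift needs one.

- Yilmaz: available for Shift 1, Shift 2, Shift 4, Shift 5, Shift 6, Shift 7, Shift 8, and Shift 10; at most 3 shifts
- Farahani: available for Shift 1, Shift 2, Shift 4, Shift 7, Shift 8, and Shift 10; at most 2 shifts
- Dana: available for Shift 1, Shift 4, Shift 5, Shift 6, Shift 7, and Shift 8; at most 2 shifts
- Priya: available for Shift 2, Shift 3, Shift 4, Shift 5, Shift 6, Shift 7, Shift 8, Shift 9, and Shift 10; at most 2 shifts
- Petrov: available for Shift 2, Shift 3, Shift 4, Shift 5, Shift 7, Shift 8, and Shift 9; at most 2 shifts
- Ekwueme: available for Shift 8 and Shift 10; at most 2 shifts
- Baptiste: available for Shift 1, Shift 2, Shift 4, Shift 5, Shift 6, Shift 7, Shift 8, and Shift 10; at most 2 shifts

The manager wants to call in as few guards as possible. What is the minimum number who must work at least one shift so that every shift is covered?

13 slots to fill and no one can take more than 3, so at least ⌈13/3⌉ = 5 guards are needed.
Any 5 guards together have capacity at most 3+2+2+2+2 = 11 < 13 slots, so 5 can never suffice.
Yilmaz, Farahani, Dana, Priya, Petrov, and Ekwueme alone can cover everything: Shift 1→Yilmaz, Shift 2→Yilmaz, Shift 3→Priya+Petrov, Shift 4→Farahani+Dana, Shift 5→Dana, Shift 6→Yilmaz, Shift 7→Farahani, Shift 8→Petrov+Ekwueme, Shift 9→Priya, Shift 10→Ekwueme.

6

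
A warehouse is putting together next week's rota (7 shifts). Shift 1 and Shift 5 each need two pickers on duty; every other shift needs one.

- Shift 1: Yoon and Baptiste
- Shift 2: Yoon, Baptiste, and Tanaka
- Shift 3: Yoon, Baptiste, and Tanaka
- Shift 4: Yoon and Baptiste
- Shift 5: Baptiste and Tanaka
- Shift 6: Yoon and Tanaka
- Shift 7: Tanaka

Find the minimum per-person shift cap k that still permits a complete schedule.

3

With 3 pickers and 9 worker-slots to fill, someone must work at least ⌈9/3⌉ = 3 shifts, so k ≥ 3.
k = 3 works: Shift 1→Yoon+Baptiste, Shift 2→Baptiste, Shift 3→Tanaka, Shift 4→Yoon, Shift 5→Baptiste+Tanaka, Shift 6→Yoon, Shift 7→Tanaka.
Loads: Yoon 3, Baptiste 3, Tanaka 3 — all ≤ 3.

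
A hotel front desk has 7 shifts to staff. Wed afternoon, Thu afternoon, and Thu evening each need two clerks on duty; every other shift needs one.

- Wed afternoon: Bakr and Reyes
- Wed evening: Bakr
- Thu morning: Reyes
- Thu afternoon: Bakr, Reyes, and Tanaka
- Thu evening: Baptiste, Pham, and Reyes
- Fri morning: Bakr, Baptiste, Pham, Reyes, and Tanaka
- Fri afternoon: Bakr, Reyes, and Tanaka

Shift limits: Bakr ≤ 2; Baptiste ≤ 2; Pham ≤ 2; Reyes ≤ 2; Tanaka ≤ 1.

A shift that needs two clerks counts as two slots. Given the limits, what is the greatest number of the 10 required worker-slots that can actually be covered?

8

Total capacity across all clerks is 2+2+2+2+1 = 9, and 10 slots are needed, so at most 9 can be filled.
Shifts {Wed afternoon, Wed evening, Thu morning, Thu afternoon} need 6 slots but only Bakr, Reyes, and Tanaka are available for them, supplying at most 5 — so at least 1 slot must go unfilled.
An assignment achieving 8: Wed afternoon→Bakr+Reyes, Wed evening→Bakr, Thu morning→Reyes, Thu afternoon→Tanaka, Thu evening→Baptiste+Pham, Fri morning→Baptiste.
Loads: Bakr 2/2, Baptiste 2/2, Pham 1/2, Reyes 2/2, Tanaka 1/1.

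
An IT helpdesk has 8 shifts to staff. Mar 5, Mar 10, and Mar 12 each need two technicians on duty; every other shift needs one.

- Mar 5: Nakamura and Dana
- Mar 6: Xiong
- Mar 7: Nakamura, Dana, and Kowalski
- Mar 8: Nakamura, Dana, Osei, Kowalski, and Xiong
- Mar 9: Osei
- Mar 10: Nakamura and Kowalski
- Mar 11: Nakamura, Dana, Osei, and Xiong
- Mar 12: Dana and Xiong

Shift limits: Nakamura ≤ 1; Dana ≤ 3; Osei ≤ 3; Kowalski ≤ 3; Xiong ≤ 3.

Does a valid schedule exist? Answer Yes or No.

No

Total capacity is 13 and 11 slots are needed, so capacity alone doesn't rule it out.
Shifts {Mar 5, Mar 10} need 4 worker-slots in total, but the technicians available for any of those shifts (Nakamura, Dana, and Kowalski) can supply at most 3 among them. So no valid schedule exists.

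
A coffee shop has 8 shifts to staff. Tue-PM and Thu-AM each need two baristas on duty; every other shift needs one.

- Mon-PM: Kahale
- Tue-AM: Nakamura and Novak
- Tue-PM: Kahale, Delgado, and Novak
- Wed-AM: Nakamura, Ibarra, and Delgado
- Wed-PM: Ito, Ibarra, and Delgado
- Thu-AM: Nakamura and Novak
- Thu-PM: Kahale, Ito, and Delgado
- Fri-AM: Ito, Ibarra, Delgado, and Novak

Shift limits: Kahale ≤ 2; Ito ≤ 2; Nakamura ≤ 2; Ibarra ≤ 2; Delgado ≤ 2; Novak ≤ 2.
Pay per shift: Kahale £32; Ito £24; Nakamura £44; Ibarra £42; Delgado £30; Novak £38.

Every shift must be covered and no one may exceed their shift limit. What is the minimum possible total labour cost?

Mon-PM can only be covered by Kahale, so that assignment is forced.
Thu-AM can only be covered by Nakamura and Novak, so that assignment is forced.
Picking the cheapest available barista for each shift independently would cost £316, but that ignores the shift limits.
An optimal schedule: Mon-PM→Kahale, Tue-AM→Novak, Tue-PM→Delgado+Kahale, Wed-AM→Delgado, Wed-PM→Ito, Thu-AM→Novak+Nakamura, Thu-PM→Ito, Fri-AM→Ibarra.
Total: 32 + 38 + 30 + 32 + 30 + 24 + 38 + 44 + 24 + 42 = £334.

£334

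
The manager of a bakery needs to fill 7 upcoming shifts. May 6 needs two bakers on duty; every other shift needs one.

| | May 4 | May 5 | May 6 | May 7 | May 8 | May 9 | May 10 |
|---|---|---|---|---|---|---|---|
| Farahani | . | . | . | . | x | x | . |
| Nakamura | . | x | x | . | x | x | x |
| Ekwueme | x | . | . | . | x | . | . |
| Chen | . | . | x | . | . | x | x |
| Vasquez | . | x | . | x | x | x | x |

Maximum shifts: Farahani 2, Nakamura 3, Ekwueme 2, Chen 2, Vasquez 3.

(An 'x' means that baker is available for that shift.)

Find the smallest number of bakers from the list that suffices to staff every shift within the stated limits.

8 slots to fill and no one can take more than 3, so at least ⌈8/3⌉ = 3 bakers are needed.
Shifts {May 4, May 6, May 7} need 4 slots, but among the bakers available for them (Nakamura, Ekwueme, Chen, and Vasquez) any 3 together supply at most 3. So 3 bakers are not enough.
Nakamura, Ekwueme, Chen, and Vasquez alone can cover everything: May 4→Ekwueme, May 5→Nakamura, May 6→Nakamura+Chen, May 7→Vasquez, May 8→Nakamura, May 9→Chen, May 10→Vasquez.

4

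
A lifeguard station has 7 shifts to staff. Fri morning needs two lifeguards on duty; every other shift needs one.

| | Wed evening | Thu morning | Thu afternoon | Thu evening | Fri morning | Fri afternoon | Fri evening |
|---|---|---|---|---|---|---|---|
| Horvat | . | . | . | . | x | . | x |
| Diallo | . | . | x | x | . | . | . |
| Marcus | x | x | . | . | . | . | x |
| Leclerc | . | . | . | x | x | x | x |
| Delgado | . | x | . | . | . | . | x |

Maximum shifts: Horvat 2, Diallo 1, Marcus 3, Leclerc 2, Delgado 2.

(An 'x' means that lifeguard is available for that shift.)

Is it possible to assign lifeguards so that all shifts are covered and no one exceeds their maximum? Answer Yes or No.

Total capacity is 10 and 8 slots are needed, so capacity alone doesn't rule it out.
Shifts {Thu afternoon, Thu evening, Fri morning, Fri afternoon} need 5 worker-slots in total, but the lifeguards available for any of those shifts (Horvat, Diallo, and Leclerc) can supply at most 4 among them. So no valid schedule exists.

No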